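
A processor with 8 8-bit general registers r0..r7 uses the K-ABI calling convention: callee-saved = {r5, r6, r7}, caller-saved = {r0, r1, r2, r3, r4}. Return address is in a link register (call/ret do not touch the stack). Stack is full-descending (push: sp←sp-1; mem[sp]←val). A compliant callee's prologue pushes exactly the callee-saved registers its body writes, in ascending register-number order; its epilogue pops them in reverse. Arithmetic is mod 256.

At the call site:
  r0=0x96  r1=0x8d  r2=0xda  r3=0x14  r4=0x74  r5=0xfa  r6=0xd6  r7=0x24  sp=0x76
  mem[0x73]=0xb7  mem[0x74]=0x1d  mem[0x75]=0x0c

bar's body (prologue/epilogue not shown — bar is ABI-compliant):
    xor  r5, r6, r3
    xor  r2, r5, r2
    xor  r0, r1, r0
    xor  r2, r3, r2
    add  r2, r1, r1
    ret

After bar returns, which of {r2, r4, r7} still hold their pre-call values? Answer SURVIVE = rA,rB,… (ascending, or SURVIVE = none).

SURVIVE = r4,r7

prologue: push r5 → mem[0x75]=0xfa, sp=0x75
body[0] xor  r5, r6, r3 → r5=0xc2
body[1] xor  r2, r5, r2 → r2=0x18
body[2] xor  r0, r1, r0 → r0=0x1b
body[3] xor  r2, r3, r2 → r2=0x0c
body[4] add  r2, r1, r1 → r2=0x1a
epilogue: pop r5=0xfa, sp=0x76
r2: caller-saved, written=True
r4: caller-saved, written=False
r7: callee-saved, written=False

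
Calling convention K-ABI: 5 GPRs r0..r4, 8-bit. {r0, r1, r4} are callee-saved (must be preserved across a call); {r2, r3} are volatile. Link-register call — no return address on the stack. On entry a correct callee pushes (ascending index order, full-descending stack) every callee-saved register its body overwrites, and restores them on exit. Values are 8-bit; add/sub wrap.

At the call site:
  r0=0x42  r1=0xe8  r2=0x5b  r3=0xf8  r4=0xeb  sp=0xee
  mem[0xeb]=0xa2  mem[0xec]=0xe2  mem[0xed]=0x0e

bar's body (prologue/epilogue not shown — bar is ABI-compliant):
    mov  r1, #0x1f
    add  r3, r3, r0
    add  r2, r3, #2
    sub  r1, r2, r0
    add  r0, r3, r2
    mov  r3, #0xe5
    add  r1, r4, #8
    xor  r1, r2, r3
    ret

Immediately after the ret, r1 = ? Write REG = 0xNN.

prologue: push r0 → mem[0xed]=0x42, sp=0xed
prologue: push r1 → mem[0xec]=0xe8, sp=0xec
body[0] mov  r1, #0x1f → r1=0x1f
body[1] add  r3, r3, r0 → r3=0x3a
body[2] add  r2, r3, #2 → r2=0x3c
body[3] sub  r1, r2, r0 → r1=0xfa
body[4] add  r0, r3, r2 → r0=0x76
body[5] mov  r3, #0xe5 → r3=0xe5
body[6] add  r1, r4, #8 → r1=0xf3
body[7] xor  r1, r2, r3 → r1=0xd9
epilogue: pop r1=0xe8, sp=0xed
epilogue: pop r0=0x42, sp=0xee
r1 is callee-saved → restored

REG = 0xe8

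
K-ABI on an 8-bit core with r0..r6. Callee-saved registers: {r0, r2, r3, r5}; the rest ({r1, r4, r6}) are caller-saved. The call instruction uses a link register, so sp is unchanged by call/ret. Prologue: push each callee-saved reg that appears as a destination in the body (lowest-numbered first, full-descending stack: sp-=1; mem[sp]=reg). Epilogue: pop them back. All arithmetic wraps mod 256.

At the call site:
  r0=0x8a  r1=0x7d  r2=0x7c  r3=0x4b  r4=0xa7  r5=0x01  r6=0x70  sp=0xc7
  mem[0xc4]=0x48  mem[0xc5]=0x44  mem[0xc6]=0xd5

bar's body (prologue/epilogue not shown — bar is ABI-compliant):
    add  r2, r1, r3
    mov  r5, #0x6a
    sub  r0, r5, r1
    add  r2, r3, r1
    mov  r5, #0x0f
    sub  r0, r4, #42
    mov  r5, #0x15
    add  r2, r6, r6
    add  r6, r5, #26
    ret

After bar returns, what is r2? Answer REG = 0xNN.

REG = 0x7c

prologue: push r0 -> mem[0xc6]=0x8a, sp=0xc6
prologue: push r2 -> mem[0xc5]=0x7c, sp=0xc5
prologue: push r5 -> mem[0xc4]=0x01, sp=0xc4
body[0] add  r2, r1, r3 -> r2=0xc8
body[1] mov  r5, #0x6a -> r5=0x6a
body[2] sub  r0, r5, r1 -> r0=0xed
body[3] add  r2, r3, r1 -> r2=0xc8
body[4] mov  r5, #0x0f -> r5=0x0f
body[5] sub  r0, r4, #42 -> r0=0x7d
body[6] mov  r5, #0x15 -> r5=0x15
body[7] add  r2, r6, r6 -> r2=0xe0
body[8] add  r6, r5, #26 -> r6=0x2f
epilogue: pop r5=0x01, sp=0xc5
epilogue: pop r2=0x7c, sp=0xc6
epilogue: pop r0=0x8a, sp=0xc7
r2 is callee-saved -> restored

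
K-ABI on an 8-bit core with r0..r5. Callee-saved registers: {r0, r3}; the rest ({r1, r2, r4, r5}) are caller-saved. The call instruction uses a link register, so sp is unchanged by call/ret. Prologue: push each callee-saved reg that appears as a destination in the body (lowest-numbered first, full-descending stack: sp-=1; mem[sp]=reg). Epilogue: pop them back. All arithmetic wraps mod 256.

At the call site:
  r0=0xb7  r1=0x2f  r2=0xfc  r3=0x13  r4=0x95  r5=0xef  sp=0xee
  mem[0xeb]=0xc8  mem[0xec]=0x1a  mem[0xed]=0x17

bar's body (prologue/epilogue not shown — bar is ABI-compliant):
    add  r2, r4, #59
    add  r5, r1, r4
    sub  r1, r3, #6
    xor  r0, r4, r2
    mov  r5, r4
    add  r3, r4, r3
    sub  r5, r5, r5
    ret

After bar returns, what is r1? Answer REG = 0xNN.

prologue: push r0 -> mem[0xed]=0xb7, sp=0xed
prologue: push r3 -> mem[0xec]=0x13, sp=0xec
body[0] add  r2, r4, #59 -> r2=0xd0
body[1] add  r5, r1, r4 -> r5=0xc4
body[2] sub  r1, r3, #6 -> r1=0x0d
body[3] xor  r0, r4, r2 -> r0=0x45
body[4] mov  r5, r4 -> r5=0x95
body[5] add  r3, r4, r3 -> r3=0xa8
body[6] sub  r5, r5, r5 -> r5=0x00
epilogue: pop r3=0x13, sp=0xed
epilogue: pop r0=0xb7, sp=0xee
r1 is caller-saved -> body value

REG = 0x0d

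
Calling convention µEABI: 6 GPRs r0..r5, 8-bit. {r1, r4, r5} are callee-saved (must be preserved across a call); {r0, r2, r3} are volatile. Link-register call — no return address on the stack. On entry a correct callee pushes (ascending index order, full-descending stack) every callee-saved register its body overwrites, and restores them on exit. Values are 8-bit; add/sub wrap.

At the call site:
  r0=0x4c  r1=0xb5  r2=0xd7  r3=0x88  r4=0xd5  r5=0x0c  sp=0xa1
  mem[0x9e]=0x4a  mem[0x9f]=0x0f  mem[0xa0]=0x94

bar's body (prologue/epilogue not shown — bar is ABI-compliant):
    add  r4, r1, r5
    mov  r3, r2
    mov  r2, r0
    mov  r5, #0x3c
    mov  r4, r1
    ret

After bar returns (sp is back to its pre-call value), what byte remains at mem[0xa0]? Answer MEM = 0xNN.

MEM = 0xd5

prologue: push r4 -> mem[0xa0]=0xd5, sp=0xa0
prologue: push r5 -> mem[0x9f]=0x0c, sp=0x9f
body[0] add  r4, r1, r5 -> r4=0xc1
body[1] mov  r3, r2 -> r3=0xd7
body[2] mov  r2, r0 -> r2=0x4c
body[3] mov  r5, #0x3c -> r5=0x3c
body[4] mov  r4, r1 -> r4=0xb5
epilogue: pop r5=0x0c, sp=0xa0
epilogue: pop r4=0xd5, sp=0xa1
prologue pushed ['r4', 'r5'] at ['0xa0', '0x9f']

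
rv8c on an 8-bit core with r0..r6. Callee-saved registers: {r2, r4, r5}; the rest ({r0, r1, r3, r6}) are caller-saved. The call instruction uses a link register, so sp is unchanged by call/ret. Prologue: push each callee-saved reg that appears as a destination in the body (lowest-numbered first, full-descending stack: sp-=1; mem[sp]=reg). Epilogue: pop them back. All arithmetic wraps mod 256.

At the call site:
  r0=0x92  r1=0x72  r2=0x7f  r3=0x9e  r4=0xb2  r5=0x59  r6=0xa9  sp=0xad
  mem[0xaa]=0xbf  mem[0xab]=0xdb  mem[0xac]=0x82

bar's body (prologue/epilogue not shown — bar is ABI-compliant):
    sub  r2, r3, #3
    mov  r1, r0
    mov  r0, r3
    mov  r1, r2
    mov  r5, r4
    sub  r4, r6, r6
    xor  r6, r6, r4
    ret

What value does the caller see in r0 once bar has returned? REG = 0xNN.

REG = 0x9e

prologue: push r2 -> mem[0xac]=0x7f, sp=0xac
prologue: push r4 -> mem[0xab]=0xb2, sp=0xab
prologue: push r5 -> mem[0xaa]=0x59, sp=0xaa
body[0] sub  r2, r3, #3 -> r2=0x9b
body[1] mov  r1, r0 -> r1=0x92
body[2] mov  r0, r3 -> r0=0x9e
body[3] mov  r1, r2 -> r1=0x9b
body[4] mov  r5, r4 -> r5=0xb2
body[5] sub  r4, r6, r6 -> r4=0x00
body[6] xor  r6, r6, r4 -> r6=0xa9
epilogue: pop r5=0x59, sp=0xab
epilogue: pop r4=0xb2, sp=0xac
epilogue: pop r2=0x7f, sp=0xad
r0 is caller-saved -> body value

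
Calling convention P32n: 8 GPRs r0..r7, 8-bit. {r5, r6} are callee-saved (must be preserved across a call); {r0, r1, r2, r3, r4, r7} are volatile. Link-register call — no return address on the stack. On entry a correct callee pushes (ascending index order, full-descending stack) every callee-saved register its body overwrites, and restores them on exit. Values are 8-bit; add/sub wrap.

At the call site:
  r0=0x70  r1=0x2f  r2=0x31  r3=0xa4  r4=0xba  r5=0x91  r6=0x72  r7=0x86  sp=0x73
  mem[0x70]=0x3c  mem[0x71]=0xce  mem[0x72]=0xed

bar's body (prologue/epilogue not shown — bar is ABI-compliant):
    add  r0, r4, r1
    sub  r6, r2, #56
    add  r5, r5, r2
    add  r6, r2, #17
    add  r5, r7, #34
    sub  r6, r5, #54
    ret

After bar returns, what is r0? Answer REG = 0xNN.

REG = 0xe9

prologue: push r5 → mem[0x72]=0x91, sp=0x72
prologue: push r6 → mem[0x71]=0x72, sp=0x71
body[0] add  r0, r4, r1 → r0=0xe9
body[1] sub  r6, r2, #56 → r6=0xf9
body[2] add  r5, r5, r2 → r5=0xc2
body[3] add  r6, r2, #17 → r6=0x42
body[4] add  r5, r7, #34 → r5=0xa8
body[5] sub  r6, r5, #54 → r6=0x72
epilogue: pop r6=0x72, sp=0x72
epilogue: pop r5=0x91, sp=0x73
r0 is caller-saved → body value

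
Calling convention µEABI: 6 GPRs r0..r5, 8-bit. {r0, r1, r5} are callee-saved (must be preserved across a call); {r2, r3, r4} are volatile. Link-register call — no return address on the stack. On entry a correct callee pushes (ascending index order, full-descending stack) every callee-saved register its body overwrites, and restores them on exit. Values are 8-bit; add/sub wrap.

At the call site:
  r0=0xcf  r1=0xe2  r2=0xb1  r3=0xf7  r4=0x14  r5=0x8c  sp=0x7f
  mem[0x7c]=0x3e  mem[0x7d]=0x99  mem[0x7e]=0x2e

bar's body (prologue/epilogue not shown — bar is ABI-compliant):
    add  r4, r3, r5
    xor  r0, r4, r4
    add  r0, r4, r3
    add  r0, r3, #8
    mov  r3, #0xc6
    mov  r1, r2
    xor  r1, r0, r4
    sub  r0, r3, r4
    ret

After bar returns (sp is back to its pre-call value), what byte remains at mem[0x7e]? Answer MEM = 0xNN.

prologue: push r0 → mem[0x7e]=0xcf, sp=0x7e
prologue: push r1 → mem[0x7d]=0xe2, sp=0x7d
body[0] add  r4, r3, r5 → r4=0x83
body[1] xor  r0, r4, r4 → r0=0x00
body[2] add  r0, r4, r3 → r0=0x7a
body[3] add  r0, r3, #8 → r0=0xff
body[4] mov  r3, #0xc6 → r3=0xc6
body[5] mov  r1, r2 → r1=0xb1
body[6] xor  r1, r0, r4 → r1=0x7c
body[7] sub  r0, r3, r4 → r0=0x43
epilogue: pop r1=0xe2, sp=0x7e
epilogue: pop r0=0xcf, sp=0x7f
prologue pushed ['r0', 'r1'] at ['0x7e', '0x7d']

MEM = 0xcf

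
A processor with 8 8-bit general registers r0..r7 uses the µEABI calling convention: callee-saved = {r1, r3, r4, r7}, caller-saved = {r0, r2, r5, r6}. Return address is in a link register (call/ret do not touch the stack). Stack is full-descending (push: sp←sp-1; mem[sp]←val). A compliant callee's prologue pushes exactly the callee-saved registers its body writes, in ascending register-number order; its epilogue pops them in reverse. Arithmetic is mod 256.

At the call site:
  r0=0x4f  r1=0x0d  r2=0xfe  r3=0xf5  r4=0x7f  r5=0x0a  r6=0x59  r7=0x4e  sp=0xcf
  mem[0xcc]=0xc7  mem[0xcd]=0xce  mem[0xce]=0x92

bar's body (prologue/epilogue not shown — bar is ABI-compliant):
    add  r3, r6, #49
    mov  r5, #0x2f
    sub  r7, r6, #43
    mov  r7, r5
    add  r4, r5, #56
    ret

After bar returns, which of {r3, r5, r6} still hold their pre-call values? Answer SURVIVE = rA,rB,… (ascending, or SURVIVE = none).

SURVIVE = r3,r6

prologue: push r3 → mem[0xce]=0xf5, sp=0xce
prologue: push r4 → mem[0xcd]=0x7f, sp=0xcd
prologue: push r7 → mem[0xcc]=0x4e, sp=0xcc
body[0] add  r3, r6, #49 → r3=0x8a
body[1] mov  r5, #0x2f → r5=0x2f
body[2] sub  r7, r6, #43 → r7=0x2e
body[3] mov  r7, r5 → r7=0x2f
body[4] add  r4, r5, #56 → r4=0x67
epilogue: pop r7=0x4e, sp=0xcd
epilogue: pop r4=0x7f, sp=0xce
epilogue: pop r3=0xf5, sp=0xcf
r3: callee-saved, written=True
r5: caller-saved, written=True
r6: caller-saved, written=False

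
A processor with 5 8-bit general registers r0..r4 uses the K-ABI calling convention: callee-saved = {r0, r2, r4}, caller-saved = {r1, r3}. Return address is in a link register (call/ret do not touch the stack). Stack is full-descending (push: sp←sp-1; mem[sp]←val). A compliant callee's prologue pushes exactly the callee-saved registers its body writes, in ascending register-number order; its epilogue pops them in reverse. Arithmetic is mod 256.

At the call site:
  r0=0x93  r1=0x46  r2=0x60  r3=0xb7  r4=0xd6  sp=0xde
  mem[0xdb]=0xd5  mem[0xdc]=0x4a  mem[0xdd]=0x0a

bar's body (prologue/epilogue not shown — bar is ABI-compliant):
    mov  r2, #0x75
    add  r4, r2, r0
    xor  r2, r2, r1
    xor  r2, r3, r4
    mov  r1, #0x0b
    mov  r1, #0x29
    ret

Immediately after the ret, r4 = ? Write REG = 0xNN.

prologue: push r2 -> mem[0xdd]=0x60, sp=0xdd
prologue: push r4 -> mem[0xdc]=0xd6, sp=0xdc
body[0] mov  r2, #0x75 -> r2=0x75
body[1] add  r4, r2, r0 -> r4=0x08
body[2] xor  r2, r2, r1 -> r2=0x33
body[3] xor  r2, r3, r4 -> r2=0xbf
body[4] mov  r1, #0x0b -> r1=0x0b
body[5] mov  r1, #0x29 -> r1=0x29
epilogue: pop r4=0xd6, sp=0xdd
epilogue: pop r2=0x60, sp=0xde
r4 is callee-saved -> restored

REG = 0xd6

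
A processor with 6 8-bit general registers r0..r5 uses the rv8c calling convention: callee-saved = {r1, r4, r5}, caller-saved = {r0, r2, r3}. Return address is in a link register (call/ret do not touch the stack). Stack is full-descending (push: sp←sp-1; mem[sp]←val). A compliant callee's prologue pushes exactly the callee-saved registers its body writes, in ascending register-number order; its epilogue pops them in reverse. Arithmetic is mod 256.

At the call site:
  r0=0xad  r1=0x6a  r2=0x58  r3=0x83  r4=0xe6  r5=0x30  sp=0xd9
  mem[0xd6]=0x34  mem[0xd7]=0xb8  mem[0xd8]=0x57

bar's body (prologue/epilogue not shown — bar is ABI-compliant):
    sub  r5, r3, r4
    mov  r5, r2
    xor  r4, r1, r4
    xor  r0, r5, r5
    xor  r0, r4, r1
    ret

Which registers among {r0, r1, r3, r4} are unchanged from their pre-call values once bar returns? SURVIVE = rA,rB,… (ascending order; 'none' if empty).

SURVIVE = r1,r3,r4

prologue: push r4 -> mem[0xd8]=0xe6, sp=0xd8
prologue: push r5 -> mem[0xd7]=0x30, sp=0xd7
body[0] sub  r5, r3, r4 -> r5=0x9d
body[1] mov  r5, r2 -> r5=0x58
body[2] xor  r4, r1, r4 -> r4=0x8c
body[3] xor  r0, r5, r5 -> r0=0x00
body[4] xor  r0, r4, r1 -> r0=0xe6
epilogue: pop r5=0x30, sp=0xd8
epilogue: pop r4=0xe6, sp=0xd9
r0: caller-saved, written=True
r1: callee-saved, written=False
r3: caller-saved, written=False
r4: callee-saved, written=True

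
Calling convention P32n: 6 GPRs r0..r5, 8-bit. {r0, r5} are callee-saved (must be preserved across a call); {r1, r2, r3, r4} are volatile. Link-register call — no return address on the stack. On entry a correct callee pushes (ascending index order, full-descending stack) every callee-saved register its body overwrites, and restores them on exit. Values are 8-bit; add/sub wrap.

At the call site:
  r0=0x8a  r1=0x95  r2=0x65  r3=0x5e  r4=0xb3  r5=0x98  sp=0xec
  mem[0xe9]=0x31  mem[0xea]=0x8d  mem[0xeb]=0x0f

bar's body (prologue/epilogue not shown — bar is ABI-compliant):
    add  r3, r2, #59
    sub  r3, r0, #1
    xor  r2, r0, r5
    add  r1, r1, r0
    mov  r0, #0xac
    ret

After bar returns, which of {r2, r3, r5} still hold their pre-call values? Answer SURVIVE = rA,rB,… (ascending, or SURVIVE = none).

SURVIVE = r5

prologue: push r0 -> mem[0xeb]=0x8a, sp=0xeb
body[0] add  r3, r2, #59 -> r3=0xa0
body[1] sub  r3, r0, #1 -> r3=0x89
body[2] xor  r2, r0, r5 -> r2=0x12
body[3] add  r1, r1, r0 -> r1=0x1f
body[4] mov  r0, #0xac -> r0=0xac
epilogue: pop r0=0x8a, sp=0xec
r2: caller-saved, written=True
r3: caller-saved, written=True
r5: callee-saved, written=False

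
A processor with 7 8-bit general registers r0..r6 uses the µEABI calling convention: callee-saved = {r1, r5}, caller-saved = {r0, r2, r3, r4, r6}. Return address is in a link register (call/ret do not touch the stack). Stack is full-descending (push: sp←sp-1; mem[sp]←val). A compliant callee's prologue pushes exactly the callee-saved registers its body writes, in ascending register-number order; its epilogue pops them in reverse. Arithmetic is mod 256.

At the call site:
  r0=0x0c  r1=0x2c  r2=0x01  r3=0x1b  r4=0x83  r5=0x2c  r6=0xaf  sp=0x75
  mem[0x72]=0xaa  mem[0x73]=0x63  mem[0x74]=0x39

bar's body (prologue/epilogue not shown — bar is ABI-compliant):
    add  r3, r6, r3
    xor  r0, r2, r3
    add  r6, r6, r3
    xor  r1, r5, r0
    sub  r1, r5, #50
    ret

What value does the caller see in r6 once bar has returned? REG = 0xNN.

prologue: push r1 → mem[0x74]=0x2c, sp=0x74
body[0] add  r3, r6, r3 → r3=0xca
body[1] xor  r0, r2, r3 → r0=0xcb
body[2] add  r6, r6, r3 → r6=0x79
body[3] xor  r1, r5, r0 → r1=0xe7
body[4] sub  r1, r5, #50 → r1=0xfa
epilogue: pop r1=0x2c, sp=0x75
r6 is caller-saved → body value

REG = 0x79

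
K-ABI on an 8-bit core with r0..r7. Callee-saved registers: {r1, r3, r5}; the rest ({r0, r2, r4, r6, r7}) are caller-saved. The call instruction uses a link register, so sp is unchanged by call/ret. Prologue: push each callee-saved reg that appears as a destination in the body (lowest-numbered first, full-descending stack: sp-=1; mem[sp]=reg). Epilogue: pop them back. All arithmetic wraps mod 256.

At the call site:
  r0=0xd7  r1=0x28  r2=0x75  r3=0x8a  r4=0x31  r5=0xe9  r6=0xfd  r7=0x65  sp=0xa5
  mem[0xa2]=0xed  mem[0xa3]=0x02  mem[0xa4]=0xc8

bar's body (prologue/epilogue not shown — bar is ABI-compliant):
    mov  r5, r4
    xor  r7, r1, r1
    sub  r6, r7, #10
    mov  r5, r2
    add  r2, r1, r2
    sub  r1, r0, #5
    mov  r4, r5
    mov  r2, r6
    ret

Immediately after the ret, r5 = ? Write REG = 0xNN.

prologue: push r1 → mem[0xa4]=0x28, sp=0xa4
prologue: push r5 → mem[0xa3]=0xe9, sp=0xa3
body[0] mov  r5, r4 → r5=0x31
body[1] xor  r7, r1, r1 → r7=0x00
body[2] sub  r6, r7, #10 → r6=0xf6
body[3] mov  r5, r2 → r5=0x75
body[4] add  r2, r1, r2 → r2=0x9d
body[5] sub  r1, r0, #5 → r1=0xd2
body[6] mov  r4, r5 → r4=0x75
body[7] mov  r2, r6 → r2=0xf6
epilogue: pop r5=0xe9, sp=0xa4
epilogue: pop r1=0x28, sp=0xa5
r5 is callee-saved → restored

REG = 0xe9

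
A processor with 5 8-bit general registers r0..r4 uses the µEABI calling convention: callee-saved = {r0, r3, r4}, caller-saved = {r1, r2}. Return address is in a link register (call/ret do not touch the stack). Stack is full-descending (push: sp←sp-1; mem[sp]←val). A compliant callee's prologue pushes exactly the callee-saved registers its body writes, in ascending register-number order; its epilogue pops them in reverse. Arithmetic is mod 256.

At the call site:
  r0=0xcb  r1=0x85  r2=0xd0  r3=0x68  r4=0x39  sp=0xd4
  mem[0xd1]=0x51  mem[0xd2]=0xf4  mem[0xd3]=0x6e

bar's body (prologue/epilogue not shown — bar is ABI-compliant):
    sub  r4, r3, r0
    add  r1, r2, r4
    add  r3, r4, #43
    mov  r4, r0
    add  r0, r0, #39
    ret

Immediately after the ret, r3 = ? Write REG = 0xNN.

prologue: push r0 → mem[0xd3]=0xcb, sp=0xd3
prologue: push r3 → mem[0xd2]=0x68, sp=0xd2
prologue: push r4 → mem[0xd1]=0x39, sp=0xd1
body[0] sub  r4, r3, r0 → r4=0x9d
body[1] add  r1, r2, r4 → r1=0x6d
body[2] add  r3, r4, #43 → r3=0xc8
body[3] mov  r4, r0 → r4=0xcb
body[4] add  r0, r0, #39 → r0=0xf2
epilogue: pop r4=0x39, sp=0xd2
epilogue: pop r3=0x68, sp=0xd3
epilogue: pop r0=0xcb, sp=0xd4
r3 is callee-saved → restored

REG = 0x68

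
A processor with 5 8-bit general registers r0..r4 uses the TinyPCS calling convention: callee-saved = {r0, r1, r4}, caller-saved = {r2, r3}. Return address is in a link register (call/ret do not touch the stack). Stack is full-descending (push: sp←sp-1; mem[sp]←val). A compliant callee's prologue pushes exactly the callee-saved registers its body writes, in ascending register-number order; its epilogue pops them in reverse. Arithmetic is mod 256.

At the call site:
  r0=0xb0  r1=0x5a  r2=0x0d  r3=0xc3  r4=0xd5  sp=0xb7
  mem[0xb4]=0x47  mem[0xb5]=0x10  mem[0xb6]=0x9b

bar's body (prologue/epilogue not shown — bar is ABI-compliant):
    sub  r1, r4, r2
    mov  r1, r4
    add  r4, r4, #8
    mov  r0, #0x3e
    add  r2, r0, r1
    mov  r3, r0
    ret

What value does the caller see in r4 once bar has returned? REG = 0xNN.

prologue: push r0 → mem[0xb6]=0xb0, sp=0xb6
prologue: push r1 → mem[0xb5]=0x5a, sp=0xb5
prologue: push r4 → mem[0xb4]=0xd5, sp=0xb4
body[0] sub  r1, r4, r2 → r1=0xc8
body[1] mov  r1, r4 → r1=0xd5
body[2] add  r4, r4, #8 → r4=0xdd
body[3] mov  r0, #0x3e → r0=0x3e
body[4] add  r2, r0, r1 → r2=0x13
body[5] mov  r3, r0 → r3=0x3e
epilogue: pop r4=0xd5, sp=0xb5
epilogue: pop r1=0x5a, sp=0xb6
epilogue: pop r0=0xb0, sp=0xb7
r4 is callee-saved → restored

REG = 0xd5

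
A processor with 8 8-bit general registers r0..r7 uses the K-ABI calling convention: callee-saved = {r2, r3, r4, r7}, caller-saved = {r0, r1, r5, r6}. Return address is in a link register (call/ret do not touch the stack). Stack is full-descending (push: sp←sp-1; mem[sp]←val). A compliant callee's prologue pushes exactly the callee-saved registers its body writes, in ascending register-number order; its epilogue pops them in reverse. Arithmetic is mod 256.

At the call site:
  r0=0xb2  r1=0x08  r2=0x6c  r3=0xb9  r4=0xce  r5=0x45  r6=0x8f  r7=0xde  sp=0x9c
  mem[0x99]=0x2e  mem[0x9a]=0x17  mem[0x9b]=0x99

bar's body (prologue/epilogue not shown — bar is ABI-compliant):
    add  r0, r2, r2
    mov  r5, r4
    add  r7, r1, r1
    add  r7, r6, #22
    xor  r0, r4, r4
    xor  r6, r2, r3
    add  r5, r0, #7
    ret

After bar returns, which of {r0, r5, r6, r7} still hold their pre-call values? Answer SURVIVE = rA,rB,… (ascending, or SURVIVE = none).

prologue: push r7 -> mem[0x9b]=0xde, sp=0x9b
body[0] add  r0, r2, r2 -> r0=0xd8
body[1] mov  r5, r4 -> r5=0xce
body[2] add  r7, r1, r1 -> r7=0x10
body[3] add  r7, r6, #22 -> r7=0xa5
body[4] xor  r0, r4, r4 -> r0=0x00
body[5] xor  r6, r2, r3 -> r6=0xd5
body[6] add  r5, r0, #7 -> r5=0x07
epilogue: pop r7=0xde, sp=0x9c
r0: caller-saved, written=True
r5: caller-saved, written=True
r6: caller-saved, written=True
r7: callee-saved, written=True

SURVIVE = r7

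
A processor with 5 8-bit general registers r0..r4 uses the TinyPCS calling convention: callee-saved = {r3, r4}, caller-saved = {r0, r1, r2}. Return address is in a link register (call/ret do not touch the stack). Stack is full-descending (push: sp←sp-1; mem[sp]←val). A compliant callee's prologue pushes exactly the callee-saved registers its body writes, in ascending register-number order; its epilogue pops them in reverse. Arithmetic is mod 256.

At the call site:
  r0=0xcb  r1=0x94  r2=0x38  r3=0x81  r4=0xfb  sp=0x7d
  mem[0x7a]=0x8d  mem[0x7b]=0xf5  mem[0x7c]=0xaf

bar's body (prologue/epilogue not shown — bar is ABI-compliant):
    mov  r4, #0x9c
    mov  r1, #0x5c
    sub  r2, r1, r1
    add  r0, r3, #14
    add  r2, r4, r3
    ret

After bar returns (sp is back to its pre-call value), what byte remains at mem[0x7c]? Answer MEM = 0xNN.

MEM = 0xfb

prologue: push r4 -> mem[0x7c]=0xfb, sp=0x7c
body[0] mov  r4, #0x9c -> r4=0x9c
body[1] mov  r1, #0x5c -> r1=0x5c
body[2] sub  r2, r1, r1 -> r2=0x00
body[3] add  r0, r3, #14 -> r0=0x8f
body[4] add  r2, r4, r3 -> r2=0x1d
epilogue: pop r4=0xfb, sp=0x7d
prologue pushed ['r4'] at ['0x7c']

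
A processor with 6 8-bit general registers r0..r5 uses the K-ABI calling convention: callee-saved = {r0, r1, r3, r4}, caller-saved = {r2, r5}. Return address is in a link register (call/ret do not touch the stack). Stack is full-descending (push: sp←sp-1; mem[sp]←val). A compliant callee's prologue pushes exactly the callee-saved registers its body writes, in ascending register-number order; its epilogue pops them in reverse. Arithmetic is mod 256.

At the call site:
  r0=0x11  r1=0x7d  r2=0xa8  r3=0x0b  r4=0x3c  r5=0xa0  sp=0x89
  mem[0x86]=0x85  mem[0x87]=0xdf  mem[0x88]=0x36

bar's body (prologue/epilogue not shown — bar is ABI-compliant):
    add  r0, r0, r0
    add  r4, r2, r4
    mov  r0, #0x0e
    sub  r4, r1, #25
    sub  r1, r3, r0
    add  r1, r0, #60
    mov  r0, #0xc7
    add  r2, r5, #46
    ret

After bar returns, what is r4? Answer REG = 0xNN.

REG = 0x3c

prologue: push r0 → mem[0x88]=0x11, sp=0x88
prologue: push r1 → mem[0x87]=0x7d, sp=0x87
prologue: push r4 → mem[0x86]=0x3c, sp=0x86
body[0] add  r0, r0, r0 → r0=0x22
body[1] add  r4, r2, r4 → r4=0xe4
body[2] mov  r0, #0x0e → r0=0x0e
body[3] sub  r4, r1, #25 → r4=0x64
body[4] sub  r1, r3, r0 → r1=0xfd
body[5] add  r1, r0, #60 → r1=0x4a
body[6] mov  r0, #0xc7 → r0=0xc7
body[7] add  r2, r5, #46 → r2=0xce
epilogue: pop r4=0x3c, sp=0x87
epilogue: pop r1=0x7d, sp=0x88
epilogue: pop r0=0x11, sp=0x89
r4 is callee-saved → restored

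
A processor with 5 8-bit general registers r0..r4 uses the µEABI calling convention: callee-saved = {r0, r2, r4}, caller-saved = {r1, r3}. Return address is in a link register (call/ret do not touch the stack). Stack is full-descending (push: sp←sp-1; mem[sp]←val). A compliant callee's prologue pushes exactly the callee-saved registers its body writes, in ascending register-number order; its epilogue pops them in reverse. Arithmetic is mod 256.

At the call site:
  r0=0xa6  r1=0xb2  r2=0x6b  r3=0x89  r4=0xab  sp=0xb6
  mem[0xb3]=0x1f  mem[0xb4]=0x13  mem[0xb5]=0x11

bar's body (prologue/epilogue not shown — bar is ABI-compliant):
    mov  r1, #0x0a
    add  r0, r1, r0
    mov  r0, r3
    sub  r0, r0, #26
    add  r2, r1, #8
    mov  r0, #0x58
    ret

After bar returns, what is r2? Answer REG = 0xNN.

prologue: push r0 -> mem[0xb5]=0xa6, sp=0xb5
prologue: push r2 -> mem[0xb4]=0x6b, sp=0xb4
body[0] mov  r1, #0x0a -> r1=0x0a
body[1] add  r0, r1, r0 -> r0=0xb0
body[2] mov  r0, r3 -> r0=0x89
body[3] sub  r0, r0, #26 -> r0=0x6f
body[4] add  r2, r1, #8 -> r2=0x12
body[5] mov  r0, #0x58 -> r0=0x58
epilogue: pop r2=0x6b, sp=0xb5
epilogue: pop r0=0xa6, sp=0xb6
r2 is callee-saved -> restored

REG = 0x6b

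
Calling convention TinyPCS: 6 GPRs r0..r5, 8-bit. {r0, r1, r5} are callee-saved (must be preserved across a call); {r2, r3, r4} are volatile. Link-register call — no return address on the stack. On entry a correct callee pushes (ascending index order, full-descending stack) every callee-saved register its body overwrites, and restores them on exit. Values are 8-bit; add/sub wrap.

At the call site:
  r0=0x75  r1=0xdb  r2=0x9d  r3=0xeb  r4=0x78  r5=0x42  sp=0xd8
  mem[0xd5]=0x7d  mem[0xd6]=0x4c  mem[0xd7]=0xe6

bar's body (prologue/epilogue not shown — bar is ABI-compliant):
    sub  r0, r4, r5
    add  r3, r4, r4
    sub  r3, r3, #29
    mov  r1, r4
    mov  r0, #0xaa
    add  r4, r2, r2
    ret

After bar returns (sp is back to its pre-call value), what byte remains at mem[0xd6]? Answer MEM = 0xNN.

prologue: push r0 -> mem[0xd7]=0x75, sp=0xd7
prologue: push r1 -> mem[0xd6]=0xdb, sp=0xd6
body[0] sub  r0, r4, r5 -> r0=0x36
body[1] add  r3, r4, r4 -> r3=0xf0
body[2] sub  r3, r3, #29 -> r3=0xd3
body[3] mov  r1, r4 -> r1=0x78
body[4] mov  r0, #0xaa -> r0=0xaa
body[5] add  r4, r2, r2 -> r4=0x3a
epilogue: pop r1=0xdb, sp=0xd7
epilogue: pop r0=0x75, sp=0xd8
prologue pushed ['r0', 'r1'] at ['0xd7', '0xd6']

MEM = 0xdb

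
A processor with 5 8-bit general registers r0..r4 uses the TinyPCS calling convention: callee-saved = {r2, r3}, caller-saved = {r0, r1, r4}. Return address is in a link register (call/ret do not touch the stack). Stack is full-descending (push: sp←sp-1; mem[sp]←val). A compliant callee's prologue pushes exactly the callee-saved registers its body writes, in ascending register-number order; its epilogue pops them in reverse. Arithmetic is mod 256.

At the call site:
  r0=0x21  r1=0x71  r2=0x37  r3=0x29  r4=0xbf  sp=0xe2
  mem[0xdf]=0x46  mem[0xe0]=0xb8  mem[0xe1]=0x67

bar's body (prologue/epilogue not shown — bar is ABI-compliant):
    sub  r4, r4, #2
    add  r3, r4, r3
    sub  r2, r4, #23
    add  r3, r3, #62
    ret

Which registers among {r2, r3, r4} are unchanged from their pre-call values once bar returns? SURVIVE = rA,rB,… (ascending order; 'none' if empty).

SURVIVE = r2,r3

prologue: push r2 → mem[0xe1]=0x37, sp=0xe1
prologue: push r3 → mem[0xe0]=0x29, sp=0xe0
body[0] sub  r4, r4, #2 → r4=0xbd
body[1] add  r3, r4, r3 → r3=0xe6
body[2] sub  r2, r4, #23 → r2=0xa6
body[3] add  r3, r3, #62 → r3=0x24
epilogue: pop r3=0x29, sp=0xe1
epilogue: pop r2=0x37, sp=0xe2
r2: callee-saved, written=True
r3: callee-saved, written=True
r4: caller-saved, written=True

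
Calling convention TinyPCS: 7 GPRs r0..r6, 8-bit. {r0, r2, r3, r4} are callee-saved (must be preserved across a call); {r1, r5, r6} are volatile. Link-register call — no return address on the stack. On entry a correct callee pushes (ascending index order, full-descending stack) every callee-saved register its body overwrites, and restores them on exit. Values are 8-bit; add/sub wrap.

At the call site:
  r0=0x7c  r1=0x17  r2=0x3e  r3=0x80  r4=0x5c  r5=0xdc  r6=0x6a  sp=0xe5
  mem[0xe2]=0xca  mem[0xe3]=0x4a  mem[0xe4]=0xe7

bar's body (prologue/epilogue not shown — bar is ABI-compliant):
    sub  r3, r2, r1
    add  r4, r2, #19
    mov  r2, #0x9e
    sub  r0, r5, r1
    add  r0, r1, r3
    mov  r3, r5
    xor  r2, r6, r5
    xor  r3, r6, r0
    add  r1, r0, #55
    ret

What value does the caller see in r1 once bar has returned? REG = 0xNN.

REG = 0x75

prologue: push r0 -> mem[0xe4]=0x7c, sp=0xe4
prologue: push r2 -> mem[0xe3]=0x3e, sp=0xe3
prologue: push r3 -> mem[0xe2]=0x80, sp=0xe2
prologue: push r4 -> mem[0xe1]=0x5c, sp=0xe1
body[0] sub  r3, r2, r1 -> r3=0x27
body[1] add  r4, r2, #19 -> r4=0x51
body[2] mov  r2, #0x9e -> r2=0x9e
body[3] sub  r0, r5, r1 -> r0=0xc5
body[4] add  r0, r1, r3 -> r0=0x3e
body[5] mov  r3, r5 -> r3=0xdc
body[6] xor  r2, r6, r5 -> r2=0xb6
body[7] xor  r3, r6, r0 -> r3=0x54
body[8] add  r1, r0, #55 -> r1=0x75
epilogue: pop r4=0x5c, sp=0xe2
epilogue: pop r3=0x80, sp=0xe3
epilogue: pop r2=0x3e, sp=0xe4
epilogue: pop r0=0x7c, sp=0xe5
r1 is caller-saved -> body value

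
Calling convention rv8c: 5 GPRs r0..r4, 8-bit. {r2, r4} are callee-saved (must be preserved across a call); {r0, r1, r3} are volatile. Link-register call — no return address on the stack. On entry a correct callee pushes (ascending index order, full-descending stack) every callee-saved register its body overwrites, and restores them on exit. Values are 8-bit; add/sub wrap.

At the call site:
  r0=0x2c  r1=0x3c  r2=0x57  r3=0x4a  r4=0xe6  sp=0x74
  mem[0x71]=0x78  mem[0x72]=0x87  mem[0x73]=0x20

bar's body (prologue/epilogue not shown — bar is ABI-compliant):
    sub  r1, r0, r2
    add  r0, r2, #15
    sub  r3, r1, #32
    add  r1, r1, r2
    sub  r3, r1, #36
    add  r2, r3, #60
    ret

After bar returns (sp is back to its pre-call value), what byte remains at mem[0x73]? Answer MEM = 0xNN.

MEM = 0x57

prologue: push r2 -> mem[0x73]=0x57, sp=0x73
body[0] sub  r1, r0, r2 -> r1=0xd5
body[1] add  r0, r2, #15 -> r0=0x66
body[2] sub  r3, r1, #32 -> r3=0xb5
body[3] add  r1, r1, r2 -> r1=0x2c
body[4] sub  r3, r1, #36 -> r3=0x08
body[5] add  r2, r3, #60 -> r2=0x44
epilogue: pop r2=0x57, sp=0x74
prologue pushed ['r2'] at ['0x73']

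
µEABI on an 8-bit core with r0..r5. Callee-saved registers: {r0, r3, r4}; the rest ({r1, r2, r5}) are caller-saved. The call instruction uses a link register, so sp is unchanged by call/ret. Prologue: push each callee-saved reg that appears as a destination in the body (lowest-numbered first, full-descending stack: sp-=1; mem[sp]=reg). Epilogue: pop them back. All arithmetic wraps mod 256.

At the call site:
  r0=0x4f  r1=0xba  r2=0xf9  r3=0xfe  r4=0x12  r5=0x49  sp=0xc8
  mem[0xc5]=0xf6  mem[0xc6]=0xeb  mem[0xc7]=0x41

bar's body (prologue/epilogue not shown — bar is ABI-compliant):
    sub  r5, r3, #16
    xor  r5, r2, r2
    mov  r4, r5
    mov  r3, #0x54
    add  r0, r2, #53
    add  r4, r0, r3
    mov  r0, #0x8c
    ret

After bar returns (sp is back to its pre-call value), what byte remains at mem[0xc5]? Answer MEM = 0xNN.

prologue: push r0 -> mem[0xc7]=0x4f, sp=0xc7
prologue: push r3 -> mem[0xc6]=0xfe, sp=0xc6
prologue: push r4 -> mem[0xc5]=0x12, sp=0xc5
body[0] sub  r5, r3, #16 -> r5=0xee
body[1] xor  r5, r2, r2 -> r5=0x00
body[2] mov  r4, r5 -> r4=0x00
body[3] mov  r3, #0x54 -> r3=0x54
body[4] add  r0, r2, #53 -> r0=0x2e
body[5] add  r4, r0, r3 -> r4=0x82
body[6] mov  r0, #0x8c -> r0=0x8c
epilogue: pop r4=0x12, sp=0xc6
epilogue: pop r3=0xfe, sp=0xc7
epilogue: pop r0=0x4f, sp=0xc8
prologue pushed ['r0', 'r3', 'r4'] at ['0xc7', '0xc6', '0xc5']

MEM = 0x12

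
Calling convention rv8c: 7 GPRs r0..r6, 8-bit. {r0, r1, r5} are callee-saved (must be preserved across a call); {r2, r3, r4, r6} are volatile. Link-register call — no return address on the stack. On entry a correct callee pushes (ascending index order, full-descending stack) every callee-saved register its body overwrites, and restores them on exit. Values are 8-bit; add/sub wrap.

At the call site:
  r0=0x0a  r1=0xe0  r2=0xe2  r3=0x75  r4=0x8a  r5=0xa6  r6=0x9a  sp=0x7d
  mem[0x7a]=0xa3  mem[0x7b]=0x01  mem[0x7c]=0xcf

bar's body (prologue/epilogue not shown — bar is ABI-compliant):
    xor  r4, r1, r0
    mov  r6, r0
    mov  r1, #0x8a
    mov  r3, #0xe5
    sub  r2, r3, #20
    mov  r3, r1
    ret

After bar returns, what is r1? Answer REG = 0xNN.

REG = 0xe0

prologue: push r1 → mem[0x7c]=0xe0, sp=0x7c
body[0] xor  r4, r1, r0 → r4=0xea
body[1] mov  r6, r0 → r6=0x0a
body[2] mov  r1, #0x8a → r1=0x8a
body[3] mov  r3, #0xe5 → r3=0xe5
body[4] sub  r2, r3, #20 → r2=0xd1
body[5] mov  r3, r1 → r3=0x8a
epilogue: pop r1=0xe0, sp=0x7d
r1 is callee-saved → restored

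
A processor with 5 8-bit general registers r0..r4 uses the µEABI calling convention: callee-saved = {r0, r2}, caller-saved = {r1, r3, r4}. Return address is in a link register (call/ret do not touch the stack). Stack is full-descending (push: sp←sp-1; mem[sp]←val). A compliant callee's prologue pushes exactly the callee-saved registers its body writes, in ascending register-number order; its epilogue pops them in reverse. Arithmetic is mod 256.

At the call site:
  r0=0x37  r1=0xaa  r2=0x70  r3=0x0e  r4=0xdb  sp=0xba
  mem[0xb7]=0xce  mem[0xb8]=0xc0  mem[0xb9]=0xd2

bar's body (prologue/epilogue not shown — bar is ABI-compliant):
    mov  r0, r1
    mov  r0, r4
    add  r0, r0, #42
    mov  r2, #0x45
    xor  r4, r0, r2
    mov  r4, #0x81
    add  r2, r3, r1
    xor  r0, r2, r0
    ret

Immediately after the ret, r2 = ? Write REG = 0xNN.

REG = 0x70

prologue: push r0 → mem[0xb9]=0x37, sp=0xb9
prologue: push r2 → mem[0xb8]=0x70, sp=0xb8
body[0] mov  r0, r1 → r0=0xaa
body[1] mov  r0, r4 → r0=0xdb
body[2] add  r0, r0, #42 → r0=0x05
body[3] mov  r2, #0x45 → r2=0x45
body[4] xor  r4, r0, r2 → r4=0x40
body[5] mov  r4, #0x81 → r4=0x81
body[6] add  r2, r3, r1 → r2=0xb8
body[7] xor  r0, r2, r0 → r0=0xbd
epilogue: pop r2=0x70, sp=0xb9
epilogue: pop r0=0x37, sp=0xba
r2 is callee-saved → restored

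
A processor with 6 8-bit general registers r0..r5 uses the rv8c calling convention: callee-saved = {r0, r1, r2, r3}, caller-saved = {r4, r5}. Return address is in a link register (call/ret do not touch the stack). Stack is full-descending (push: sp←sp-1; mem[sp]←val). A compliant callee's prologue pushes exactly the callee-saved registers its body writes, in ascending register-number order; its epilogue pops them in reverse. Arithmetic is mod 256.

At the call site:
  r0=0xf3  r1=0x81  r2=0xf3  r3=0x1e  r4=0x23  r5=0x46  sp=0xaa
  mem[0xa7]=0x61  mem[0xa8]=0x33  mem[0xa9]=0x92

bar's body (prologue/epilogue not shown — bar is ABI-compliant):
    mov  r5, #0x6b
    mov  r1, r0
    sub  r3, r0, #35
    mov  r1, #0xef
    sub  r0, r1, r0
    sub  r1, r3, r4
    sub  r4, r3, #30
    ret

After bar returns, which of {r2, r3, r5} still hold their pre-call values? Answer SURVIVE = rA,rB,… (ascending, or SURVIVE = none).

SURVIVE = r2,r3

prologue: push r0 -> mem[0xa9]=0xf3, sp=0xa9
prologue: push r1 -> mem[0xa8]=0x81, sp=0xa8
prologue: push r3 -> mem[0xa7]=0x1e, sp=0xa7
body[0] mov  r5, #0x6b -> r5=0x6b
body[1] mov  r1, r0 -> r1=0xf3
body[2] sub  r3, r0, #35 -> r3=0xd0
body[3] mov  r1, #0xef -> r1=0xef
body[4] sub  r0, r1, r0 -> r0=0xfc
body[5] sub  r1, r3, r4 -> r1=0xad
body[6] sub  r4, r3, #30 -> r4=0xb2
epilogue: pop r3=0x1e, sp=0xa8
epilogue: pop r1=0x81, sp=0xa9
epilogue: pop r0=0xf3, sp=0xaa
r2: callee-saved, written=False
r3: callee-saved, written=True
r5: caller-saved, written=True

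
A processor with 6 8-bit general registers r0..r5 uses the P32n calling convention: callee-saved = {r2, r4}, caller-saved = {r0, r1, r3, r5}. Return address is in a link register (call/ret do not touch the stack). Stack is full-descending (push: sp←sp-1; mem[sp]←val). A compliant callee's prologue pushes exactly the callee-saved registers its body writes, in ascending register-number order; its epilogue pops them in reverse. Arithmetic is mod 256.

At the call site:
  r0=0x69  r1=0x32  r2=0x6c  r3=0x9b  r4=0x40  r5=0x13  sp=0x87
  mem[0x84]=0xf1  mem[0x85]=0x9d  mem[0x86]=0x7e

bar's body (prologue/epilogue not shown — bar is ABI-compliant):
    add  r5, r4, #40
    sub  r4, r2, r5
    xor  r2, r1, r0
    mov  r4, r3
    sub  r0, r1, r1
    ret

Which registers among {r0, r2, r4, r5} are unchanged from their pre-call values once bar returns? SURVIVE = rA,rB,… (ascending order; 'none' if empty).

prologue: push r2 -> mem[0x86]=0x6c, sp=0x86
prologue: push r4 -> mem[0x85]=0x40, sp=0x85
body[0] add  r5, r4, #40 -> r5=0x68
body[1] sub  r4, r2, r5 -> r4=0x04
body[2] xor  r2, r1, r0 -> r2=0x5b
body[3] mov  r4, r3 -> r4=0x9b
body[4] sub  r0, r1, r1 -> r0=0x00
epilogue: pop r4=0x40, sp=0x86
epilogue: pop r2=0x6c, sp=0x87
r0: caller-saved, written=True
r2: callee-saved, written=True
r4: callee-saved, written=True
r5: caller-saved, written=True

SURVIVE = r2,r4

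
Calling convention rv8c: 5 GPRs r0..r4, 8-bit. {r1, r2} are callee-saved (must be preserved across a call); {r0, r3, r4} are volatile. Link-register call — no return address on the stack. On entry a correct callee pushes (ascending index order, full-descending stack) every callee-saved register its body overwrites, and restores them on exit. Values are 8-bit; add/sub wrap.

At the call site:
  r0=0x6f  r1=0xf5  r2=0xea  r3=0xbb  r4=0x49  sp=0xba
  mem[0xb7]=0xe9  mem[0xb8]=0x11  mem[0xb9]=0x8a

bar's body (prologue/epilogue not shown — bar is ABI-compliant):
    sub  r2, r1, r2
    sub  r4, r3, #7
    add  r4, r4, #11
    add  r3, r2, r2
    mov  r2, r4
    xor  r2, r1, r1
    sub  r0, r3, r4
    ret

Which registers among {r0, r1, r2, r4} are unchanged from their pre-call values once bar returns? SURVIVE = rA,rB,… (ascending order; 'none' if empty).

prologue: push r2 -> mem[0xb9]=0xea, sp=0xb9
body[0] sub  r2, r1, r2 -> r2=0x0b
body[1] sub  r4, r3, #7 -> r4=0xb4
body[2] add  r4, r4, #11 -> r4=0xbf
body[3] add  r3, r2, r2 -> r3=0x16
body[4] mov  r2, r4 -> r2=0xbf
body[5] xor  r2, r1, r1 -> r2=0x00
body[6] sub  r0, r3, r4 -> r0=0x57
epilogue: pop r2=0xea, sp=0xba
r0: caller-saved, written=True
r1: callee-saved, written=False
r2: callee-saved, written=True
r4: caller-saved, written=True

SURVIVE = r1,r2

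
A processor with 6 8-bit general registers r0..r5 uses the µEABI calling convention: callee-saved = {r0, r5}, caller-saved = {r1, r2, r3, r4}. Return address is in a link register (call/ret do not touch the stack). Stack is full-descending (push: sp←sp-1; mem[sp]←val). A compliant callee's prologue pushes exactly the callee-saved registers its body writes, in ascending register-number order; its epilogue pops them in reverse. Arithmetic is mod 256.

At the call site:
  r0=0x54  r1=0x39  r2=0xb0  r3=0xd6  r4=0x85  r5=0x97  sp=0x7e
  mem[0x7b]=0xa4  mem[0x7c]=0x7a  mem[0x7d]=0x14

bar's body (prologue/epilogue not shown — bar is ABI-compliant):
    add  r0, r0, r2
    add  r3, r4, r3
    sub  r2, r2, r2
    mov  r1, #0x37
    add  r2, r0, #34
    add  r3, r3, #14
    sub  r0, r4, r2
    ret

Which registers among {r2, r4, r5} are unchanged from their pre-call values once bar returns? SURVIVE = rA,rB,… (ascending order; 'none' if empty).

SURVIVE = r4,r5

prologue: push r0 -> mem[0x7d]=0x54, sp=0x7d
body[0] add  r0, r0, r2 -> r0=0x04
body[1] add  r3, r4, r3 -> r3=0x5b
body[2] sub  r2, r2, r2 -> r2=0x00
body[3] mov  r1, #0x37 -> r1=0x37
body[4] add  r2, r0, #34 -> r2=0x26
body[5] add  r3, r3, #14 -> r3=0x69
body[6] sub  r0, r4, r2 -> r0=0x5f
epilogue: pop r0=0x54, sp=0x7e
r2: caller-saved, written=True
r4: caller-saved, written=False
r5: callee-saved, written=False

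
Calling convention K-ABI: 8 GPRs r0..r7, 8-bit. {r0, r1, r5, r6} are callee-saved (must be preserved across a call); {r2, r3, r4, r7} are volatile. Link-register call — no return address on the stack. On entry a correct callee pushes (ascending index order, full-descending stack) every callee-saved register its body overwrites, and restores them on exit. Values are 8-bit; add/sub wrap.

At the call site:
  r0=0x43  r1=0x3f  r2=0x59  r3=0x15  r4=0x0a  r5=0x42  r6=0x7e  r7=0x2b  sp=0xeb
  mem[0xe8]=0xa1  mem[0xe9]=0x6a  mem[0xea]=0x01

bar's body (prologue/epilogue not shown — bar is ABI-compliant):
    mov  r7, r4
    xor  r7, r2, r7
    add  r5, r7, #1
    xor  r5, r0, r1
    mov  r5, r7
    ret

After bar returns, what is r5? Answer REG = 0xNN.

prologue: push r5 -> mem[0xea]=0x42, sp=0xea
body[0] mov  r7, r4 -> r7=0x0a
body[1] xor  r7, r2, r7 -> r7=0x53
body[2] add  r5, r7, #1 -> r5=0x54
body[3] xor  r5, r0, r1 -> r5=0x7c
body[4] mov  r5, r7 -> r5=0x53
epilogue: pop r5=0x42, sp=0xeb
r5 is callee-saved -> restored

REG = 0x42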